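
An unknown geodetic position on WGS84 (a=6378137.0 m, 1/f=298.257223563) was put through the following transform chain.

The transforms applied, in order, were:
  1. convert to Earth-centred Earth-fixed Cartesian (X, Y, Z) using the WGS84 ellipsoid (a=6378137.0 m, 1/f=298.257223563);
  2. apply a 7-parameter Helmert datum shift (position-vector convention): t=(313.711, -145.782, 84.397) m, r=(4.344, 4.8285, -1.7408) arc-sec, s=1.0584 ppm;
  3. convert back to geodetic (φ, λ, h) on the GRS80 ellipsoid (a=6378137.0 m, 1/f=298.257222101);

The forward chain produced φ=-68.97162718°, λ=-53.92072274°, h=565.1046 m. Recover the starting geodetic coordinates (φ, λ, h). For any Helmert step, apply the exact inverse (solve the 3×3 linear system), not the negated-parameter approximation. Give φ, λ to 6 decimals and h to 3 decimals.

φ=-68.972674°, λ=-53.923460°, h=528.144 m

start: φ=-68.971627°, λ=-53.920723°, h=565.105 m
→ ECEF (a=6378137.000, f=1/298.257222101): X=1351873.2663, Y=-1855290.1309, Z=-5931365.4393
→ Helmert⁻¹: X=1351712.6313, Y=-1855255.8940, Z=-5931372.8437
→ geod (Bowring, a=6378137.000): φ=-68.97267400°, λ=-53.92346000°, h=528.1440 m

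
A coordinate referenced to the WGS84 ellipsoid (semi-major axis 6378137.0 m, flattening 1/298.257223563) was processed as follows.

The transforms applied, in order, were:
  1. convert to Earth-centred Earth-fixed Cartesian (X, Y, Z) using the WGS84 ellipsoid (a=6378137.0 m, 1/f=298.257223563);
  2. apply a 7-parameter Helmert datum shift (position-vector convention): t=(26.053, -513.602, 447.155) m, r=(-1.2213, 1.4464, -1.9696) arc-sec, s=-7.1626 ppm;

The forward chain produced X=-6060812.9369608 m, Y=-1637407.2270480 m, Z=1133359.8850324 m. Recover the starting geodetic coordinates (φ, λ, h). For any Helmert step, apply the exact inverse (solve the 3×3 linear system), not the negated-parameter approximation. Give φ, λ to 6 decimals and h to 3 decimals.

φ=10.296349°, λ=-164.885722°, h=1981.412 m

start: X=-6060812.9370, Y=-1637407.2270, Z=1133359.8850 m
→ Helmert⁻¹: X=-6060874.7145, Y=-1636969.9319, Z=1132868.6512
→ geod (Bowring, a=6378137.000): φ=10.29634900°, λ=-164.88572200°, h=1981.4120 m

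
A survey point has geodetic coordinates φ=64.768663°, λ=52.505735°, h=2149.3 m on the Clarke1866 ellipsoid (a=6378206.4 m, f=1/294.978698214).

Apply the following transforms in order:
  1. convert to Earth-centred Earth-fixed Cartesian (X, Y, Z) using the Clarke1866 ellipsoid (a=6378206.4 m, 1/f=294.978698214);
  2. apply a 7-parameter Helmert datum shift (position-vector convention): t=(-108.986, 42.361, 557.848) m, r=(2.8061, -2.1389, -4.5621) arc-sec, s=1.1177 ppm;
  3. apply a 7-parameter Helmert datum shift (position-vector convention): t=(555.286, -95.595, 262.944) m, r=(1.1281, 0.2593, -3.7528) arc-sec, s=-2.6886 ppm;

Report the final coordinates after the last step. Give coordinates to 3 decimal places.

X=1660562.190 m, Y=2163678.374 m, Z=5749383.328 m

start: φ=64.768663°, λ=52.505735°, h=2149.300 m
→ ECEF (a=6378206.400, f=1/294.978698214): X=1660083.6511, Y=2163911.5739, Z=5748515.1670
→ Helmert 7p (PV): X=1659964.7710, Y=2163841.4314, Z=5749126.0933
→ Helmert 7p (PV): X=1660562.1904, Y=2163678.3742, Z=5749383.3279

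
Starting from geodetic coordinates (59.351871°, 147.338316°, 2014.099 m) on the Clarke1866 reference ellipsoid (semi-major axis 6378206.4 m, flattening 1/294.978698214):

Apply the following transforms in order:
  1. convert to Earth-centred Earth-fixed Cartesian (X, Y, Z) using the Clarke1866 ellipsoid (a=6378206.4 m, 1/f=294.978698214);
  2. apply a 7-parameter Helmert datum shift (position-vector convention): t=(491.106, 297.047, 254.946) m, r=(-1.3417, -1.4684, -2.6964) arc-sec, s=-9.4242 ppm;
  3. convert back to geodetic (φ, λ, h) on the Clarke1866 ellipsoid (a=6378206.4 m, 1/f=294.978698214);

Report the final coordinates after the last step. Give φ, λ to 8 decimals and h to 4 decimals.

φ=59.35444994°, λ=147.32835763°, h=2044.2650 m

start: φ=59.351871°, λ=147.338316°, h=2014.099 m
→ ECEF (a=6378206.400, f=1/294.978698214): X=-2744993.5214, Y=1759663.3672, Z=5465555.8121
→ Helmert 7p (PV): X=-2744492.4519, Y=1760015.2661, Z=5465728.2621
→ geod (Bowring, a=6378206.400): φ=59.35444994°, λ=147.32835763°, h=2044.2650 m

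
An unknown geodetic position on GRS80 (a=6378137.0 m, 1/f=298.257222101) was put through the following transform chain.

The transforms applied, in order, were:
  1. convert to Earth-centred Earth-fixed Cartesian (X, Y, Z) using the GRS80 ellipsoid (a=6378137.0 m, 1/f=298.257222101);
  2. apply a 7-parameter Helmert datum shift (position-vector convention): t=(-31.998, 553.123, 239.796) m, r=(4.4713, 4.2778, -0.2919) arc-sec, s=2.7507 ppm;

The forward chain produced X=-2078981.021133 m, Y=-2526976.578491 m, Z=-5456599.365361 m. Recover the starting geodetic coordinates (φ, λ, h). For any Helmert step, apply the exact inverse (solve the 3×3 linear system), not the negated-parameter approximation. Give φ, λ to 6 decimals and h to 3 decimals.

φ=-59.216497°, λ=-129.435125°, h=575.156 m

start: X=-2078981.0211, Y=-2526976.5785, Z=-5456599.3654 m
→ Helmert⁻¹: X=-2078826.5567, Y=-2527643.9808, Z=-5456812.4719
→ geod (Bowring, a=6378137.000): φ=-59.21649700°, λ=-129.43512500°, h=575.1560 m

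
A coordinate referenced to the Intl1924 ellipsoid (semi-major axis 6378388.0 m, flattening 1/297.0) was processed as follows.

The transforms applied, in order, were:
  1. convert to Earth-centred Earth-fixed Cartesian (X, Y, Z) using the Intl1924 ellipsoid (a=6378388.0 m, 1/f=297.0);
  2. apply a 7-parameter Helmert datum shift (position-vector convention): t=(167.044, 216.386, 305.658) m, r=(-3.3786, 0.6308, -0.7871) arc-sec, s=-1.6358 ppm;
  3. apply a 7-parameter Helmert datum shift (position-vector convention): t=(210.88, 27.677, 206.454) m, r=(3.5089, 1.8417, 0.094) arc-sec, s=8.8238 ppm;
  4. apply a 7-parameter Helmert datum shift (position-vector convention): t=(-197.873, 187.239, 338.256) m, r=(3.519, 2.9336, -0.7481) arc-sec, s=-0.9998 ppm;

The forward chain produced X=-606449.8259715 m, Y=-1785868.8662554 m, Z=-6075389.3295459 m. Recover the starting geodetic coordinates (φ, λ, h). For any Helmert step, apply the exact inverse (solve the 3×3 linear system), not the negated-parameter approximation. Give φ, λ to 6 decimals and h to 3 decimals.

φ=-72.860550°, λ=-108.751525°, h=3523.811 m

start: X=-606449.8260, Y=-1785868.8663, Z=-6075389.3295 m
→ Helmert⁻¹: X=-606159.6691, Y=-1786163.7447, Z=-6075711.8082
→ Helmert⁻¹: X=-606311.7627, Y=-1786278.7444, Z=-6075839.6761
→ Helmert⁻¹: X=-606454.3997, Y=-1786400.8396, Z=-6076186.3892
→ geod (Bowring, a=6378388.000): φ=-72.86055000°, λ=-108.75152500°, h=3523.8110 m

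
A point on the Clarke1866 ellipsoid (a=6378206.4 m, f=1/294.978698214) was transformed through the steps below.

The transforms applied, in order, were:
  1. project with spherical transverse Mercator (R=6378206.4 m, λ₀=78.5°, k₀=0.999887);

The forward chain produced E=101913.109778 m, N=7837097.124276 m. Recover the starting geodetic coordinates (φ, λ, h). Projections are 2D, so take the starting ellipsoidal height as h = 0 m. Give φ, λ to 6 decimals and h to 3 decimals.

start: E=101913.1098, N=7837097.1243 m
→ tm⁻¹: φ=70.38848900°, λ=81.22869900°

φ=70.388489°, λ=81.228699°, h=0.000 m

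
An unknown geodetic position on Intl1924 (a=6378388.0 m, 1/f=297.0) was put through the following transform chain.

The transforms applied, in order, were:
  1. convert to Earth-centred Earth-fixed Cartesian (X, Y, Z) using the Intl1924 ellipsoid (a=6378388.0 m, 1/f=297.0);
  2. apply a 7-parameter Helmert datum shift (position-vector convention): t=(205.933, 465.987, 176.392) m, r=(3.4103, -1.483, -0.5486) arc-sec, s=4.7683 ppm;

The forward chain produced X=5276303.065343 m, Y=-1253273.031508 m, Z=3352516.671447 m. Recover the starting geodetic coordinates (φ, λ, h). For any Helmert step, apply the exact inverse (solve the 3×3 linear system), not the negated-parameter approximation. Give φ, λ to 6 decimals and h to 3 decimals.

φ=31.895939°, λ=-13.366283°, h=3060.419 m

start: X=5276303.0653, Y=-1253273.0315, Z=3352516.6714 m
→ Helmert⁻¹: X=5276099.4112, Y=-1253663.5818, Z=3352307.0881
→ geod (Bowring, a=6378388.000): φ=31.89593900°, λ=-13.36628300°, h=3060.4190 m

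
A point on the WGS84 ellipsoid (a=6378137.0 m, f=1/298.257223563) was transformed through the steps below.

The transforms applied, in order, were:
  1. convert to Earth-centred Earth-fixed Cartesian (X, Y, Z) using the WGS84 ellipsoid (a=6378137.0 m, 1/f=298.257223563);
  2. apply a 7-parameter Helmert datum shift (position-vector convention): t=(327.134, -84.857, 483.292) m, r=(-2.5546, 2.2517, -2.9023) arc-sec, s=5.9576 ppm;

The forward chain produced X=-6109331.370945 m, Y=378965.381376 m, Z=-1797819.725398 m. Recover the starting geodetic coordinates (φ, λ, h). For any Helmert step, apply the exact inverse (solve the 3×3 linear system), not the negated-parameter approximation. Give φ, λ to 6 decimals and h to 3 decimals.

φ=-16.476253°, λ=176.450441°, h=3618.125 m

start: X=-6109331.3709, Y=378965.3814, Z=-1797819.7254 m
→ Helmert⁻¹: X=-6109607.8070, Y=378984.2861, Z=-1798354.3060
→ geod (Bowring, a=6378137.000): φ=-16.47625300°, λ=176.45044100°, h=3618.1250 m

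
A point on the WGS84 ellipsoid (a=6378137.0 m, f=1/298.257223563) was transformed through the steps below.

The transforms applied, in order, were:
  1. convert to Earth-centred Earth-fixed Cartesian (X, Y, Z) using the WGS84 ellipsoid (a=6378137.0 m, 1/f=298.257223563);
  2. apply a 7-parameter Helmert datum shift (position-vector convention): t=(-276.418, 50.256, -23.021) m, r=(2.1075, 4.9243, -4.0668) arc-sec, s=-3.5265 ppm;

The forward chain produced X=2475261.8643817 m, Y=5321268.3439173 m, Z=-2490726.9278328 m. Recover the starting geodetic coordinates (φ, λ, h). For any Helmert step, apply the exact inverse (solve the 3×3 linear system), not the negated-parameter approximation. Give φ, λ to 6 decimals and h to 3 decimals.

φ=-23.134656°, λ=65.051697°, h=683.359 m

start: X=2475261.8644, Y=5321268.3439, Z=-2490726.9278 m
→ Helmert⁻¹: X=2475501.5587, Y=5321260.2126, Z=-2490707.9607
→ geod (Bowring, a=6378137.000): φ=-23.13465600°, λ=65.05169700°, h=683.3590 m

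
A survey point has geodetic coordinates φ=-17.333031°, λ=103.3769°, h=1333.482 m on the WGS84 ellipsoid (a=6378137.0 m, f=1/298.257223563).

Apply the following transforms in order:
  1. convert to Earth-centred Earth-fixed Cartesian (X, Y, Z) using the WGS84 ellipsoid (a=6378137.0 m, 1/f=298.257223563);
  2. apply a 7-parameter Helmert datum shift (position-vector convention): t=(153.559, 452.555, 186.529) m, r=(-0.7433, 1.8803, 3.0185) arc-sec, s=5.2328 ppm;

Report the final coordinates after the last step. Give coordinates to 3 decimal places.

X=-1409280.217 m, Y=5926770.130 m, Z=-1888277.459 m

start: φ=-17.333031°, λ=103.376900°, h=1333.482 m
→ ECEF (a=6378137.000, f=1/298.257223563): X=-1409322.4596, Y=5926313.9930, Z=-1888445.5977
→ Helmert 7p (PV): X=-1409280.2171, Y=5926770.1297, Z=-1888277.4594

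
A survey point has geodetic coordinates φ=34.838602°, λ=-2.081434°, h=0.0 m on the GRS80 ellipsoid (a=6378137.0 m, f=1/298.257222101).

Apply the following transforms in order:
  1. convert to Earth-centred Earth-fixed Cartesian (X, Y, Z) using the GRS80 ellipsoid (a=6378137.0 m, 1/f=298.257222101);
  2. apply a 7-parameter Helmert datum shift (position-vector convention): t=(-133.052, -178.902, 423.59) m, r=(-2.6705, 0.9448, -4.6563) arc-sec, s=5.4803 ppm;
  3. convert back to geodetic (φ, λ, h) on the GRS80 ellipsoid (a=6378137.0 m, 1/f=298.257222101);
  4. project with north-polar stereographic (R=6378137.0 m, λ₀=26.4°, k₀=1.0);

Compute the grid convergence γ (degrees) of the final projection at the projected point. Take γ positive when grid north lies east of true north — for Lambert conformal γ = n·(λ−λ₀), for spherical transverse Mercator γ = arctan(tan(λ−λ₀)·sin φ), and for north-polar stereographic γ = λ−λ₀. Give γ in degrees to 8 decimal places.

start: φ=34.838602°, λ=-2.081434°, h=0.000 m
→ ECEF (a=6378137.000, f=1/298.257222101): X=5237218.5363, Y=-190340.7672, Z=3623185.2609
→ Helmert 7p (PV): X=5237126.4852, Y=-190592.0305, Z=3623607.1820
→ geod (Bowring, a=6378137.000): φ=34.84215013°, λ=-2.08421582°, h=173.0345 m
→ into stereo (λ₀=26.4°): φ=34.84215013°, λ−λ₀=-28.48421582°
convergence γ = -28.48421582°

-28.48421582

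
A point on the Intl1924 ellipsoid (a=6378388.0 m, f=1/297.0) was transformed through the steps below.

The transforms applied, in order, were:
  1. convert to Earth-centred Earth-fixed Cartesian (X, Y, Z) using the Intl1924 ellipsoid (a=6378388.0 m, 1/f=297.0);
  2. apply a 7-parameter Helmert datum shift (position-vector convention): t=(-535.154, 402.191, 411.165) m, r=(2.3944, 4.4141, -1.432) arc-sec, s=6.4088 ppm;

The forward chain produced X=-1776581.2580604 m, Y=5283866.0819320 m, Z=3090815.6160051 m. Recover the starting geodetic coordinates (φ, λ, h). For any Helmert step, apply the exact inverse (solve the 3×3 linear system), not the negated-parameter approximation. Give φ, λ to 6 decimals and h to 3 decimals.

φ=29.168613°, λ=108.581090°, h=16.533 m

start: X=-1776581.2581, Y=5283866.0819, Z=3090815.6160 m
→ Helmert⁻¹: X=-1776137.5350, Y=5283453.5728, Z=3090285.3034
→ geod (Bowring, a=6378388.000): φ=29.16861300°, λ=108.58109000°, h=16.5330 m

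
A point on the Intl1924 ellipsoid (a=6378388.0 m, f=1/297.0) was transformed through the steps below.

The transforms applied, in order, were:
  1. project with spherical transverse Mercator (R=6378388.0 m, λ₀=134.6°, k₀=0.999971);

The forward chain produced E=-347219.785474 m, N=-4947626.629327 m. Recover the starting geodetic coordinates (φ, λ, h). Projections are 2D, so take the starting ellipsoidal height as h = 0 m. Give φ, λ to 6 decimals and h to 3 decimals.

φ=-44.361718°, λ=130.237352°, h=0.000 m

start: E=-347219.7855, N=-4947626.6293 m
→ tm⁻¹: φ=-44.36171800°, λ=130.23735200°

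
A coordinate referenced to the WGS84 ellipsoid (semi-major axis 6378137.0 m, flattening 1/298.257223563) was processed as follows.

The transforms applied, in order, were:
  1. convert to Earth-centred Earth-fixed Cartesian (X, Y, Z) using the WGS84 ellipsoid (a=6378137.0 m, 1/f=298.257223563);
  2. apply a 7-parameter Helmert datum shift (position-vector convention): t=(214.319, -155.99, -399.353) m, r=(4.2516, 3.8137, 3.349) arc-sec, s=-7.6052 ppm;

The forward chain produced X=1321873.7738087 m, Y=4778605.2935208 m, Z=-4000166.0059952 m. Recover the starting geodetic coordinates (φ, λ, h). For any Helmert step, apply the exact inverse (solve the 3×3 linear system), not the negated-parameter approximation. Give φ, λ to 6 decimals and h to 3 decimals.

φ=-39.082293°, λ=74.538173°, h=727.026 m

start: X=1321873.7738, Y=4778605.2935, Z=-4000166.0060 m
→ Helmert⁻¹: X=1321821.0502, Y=4778693.7189, Z=-3999871.1327
→ geod (Bowring, a=6378137.000): φ=-39.08229300°, λ=74.53817300°, h=727.0260 m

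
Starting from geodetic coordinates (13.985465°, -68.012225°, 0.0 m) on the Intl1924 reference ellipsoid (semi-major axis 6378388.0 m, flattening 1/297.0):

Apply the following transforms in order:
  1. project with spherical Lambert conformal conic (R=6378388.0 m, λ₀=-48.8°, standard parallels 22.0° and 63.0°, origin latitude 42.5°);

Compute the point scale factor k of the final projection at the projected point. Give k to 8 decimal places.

1.05786477

start: φ=13.985465°, λ=-68.012225°, h=0.000 m
→ into lcc (λ₀=-48.8°): φ=13.98546500°, λ−λ₀=-19.21222500°
scale k = 1.05786477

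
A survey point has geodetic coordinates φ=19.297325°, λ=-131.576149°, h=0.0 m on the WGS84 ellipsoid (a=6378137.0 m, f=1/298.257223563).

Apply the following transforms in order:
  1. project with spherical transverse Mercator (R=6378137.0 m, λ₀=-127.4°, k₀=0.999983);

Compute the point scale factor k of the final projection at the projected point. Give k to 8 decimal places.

1.00235338

start: φ=19.297325°, λ=-131.576149°, h=0.000 m
→ into tm (λ₀=-127.4°): φ=19.29732500°, λ−λ₀=-4.17614900°
scale k = 1.00235338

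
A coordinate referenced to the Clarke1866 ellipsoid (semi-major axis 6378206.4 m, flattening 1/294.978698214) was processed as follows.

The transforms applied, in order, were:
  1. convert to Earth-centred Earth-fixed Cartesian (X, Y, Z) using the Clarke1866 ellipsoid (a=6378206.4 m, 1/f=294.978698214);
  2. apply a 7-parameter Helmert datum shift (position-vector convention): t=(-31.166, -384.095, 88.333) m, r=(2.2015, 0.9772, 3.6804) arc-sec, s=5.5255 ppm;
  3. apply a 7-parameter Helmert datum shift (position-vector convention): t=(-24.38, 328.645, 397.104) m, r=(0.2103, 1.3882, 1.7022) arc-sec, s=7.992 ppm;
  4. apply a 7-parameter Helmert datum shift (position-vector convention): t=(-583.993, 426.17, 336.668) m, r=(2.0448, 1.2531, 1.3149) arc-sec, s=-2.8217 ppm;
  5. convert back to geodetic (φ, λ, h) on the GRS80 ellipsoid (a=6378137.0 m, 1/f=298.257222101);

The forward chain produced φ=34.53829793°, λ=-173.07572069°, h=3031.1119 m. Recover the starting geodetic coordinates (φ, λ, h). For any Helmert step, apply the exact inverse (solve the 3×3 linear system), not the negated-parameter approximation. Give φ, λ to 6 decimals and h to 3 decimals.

start: φ=34.538298°, λ=-173.075721°, h=3031.112 m
→ ECEF (a=6378137.000, f=1/298.257222101): X=-5223752.4887, Y=-634389.6275, Z=3597510.9117
→ Helmert⁻¹: X=-5223209.1338, Y=-634748.6314, Z=3597158.9544
→ Helmert⁻¹: X=-5223172.4575, Y=-635025.4297, Z=3596698.5998
→ Helmert⁻¹: X=-5223140.7918, Y=-634506.2442, Z=3596572.4209
→ geod (Bowring, a=6378206.400): φ=34.53636200°, λ=-173.07365700°, h=2017.3070 m

φ=34.536362°, λ=-173.073657°, h=2017.307 m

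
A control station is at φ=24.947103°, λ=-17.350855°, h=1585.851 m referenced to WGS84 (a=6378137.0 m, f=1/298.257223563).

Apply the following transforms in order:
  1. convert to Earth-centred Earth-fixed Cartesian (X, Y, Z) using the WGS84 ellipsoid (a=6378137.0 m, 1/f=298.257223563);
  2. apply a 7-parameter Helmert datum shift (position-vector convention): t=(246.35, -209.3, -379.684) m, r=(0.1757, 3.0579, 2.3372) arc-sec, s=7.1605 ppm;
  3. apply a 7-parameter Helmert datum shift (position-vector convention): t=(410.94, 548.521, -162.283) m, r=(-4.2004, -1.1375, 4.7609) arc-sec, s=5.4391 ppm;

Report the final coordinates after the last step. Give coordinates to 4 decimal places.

start: φ=24.947103°, λ=-17.350855°, h=1585.851 m
→ ECEF (a=6378137.000, f=1/298.257223563): X=5524554.8784, Y=-1726087.9378, Z=2674431.6630
→ Helmert 7p (PV): X=5524899.9946, Y=-1726249.2761, Z=2673987.7562
→ Helmert 7p (PV): X=5525366.0832, Y=-1725528.1670, Z=2673905.6397

X=5525366.0832 m, Y=-1725528.1670 m, Z=2673905.6397 m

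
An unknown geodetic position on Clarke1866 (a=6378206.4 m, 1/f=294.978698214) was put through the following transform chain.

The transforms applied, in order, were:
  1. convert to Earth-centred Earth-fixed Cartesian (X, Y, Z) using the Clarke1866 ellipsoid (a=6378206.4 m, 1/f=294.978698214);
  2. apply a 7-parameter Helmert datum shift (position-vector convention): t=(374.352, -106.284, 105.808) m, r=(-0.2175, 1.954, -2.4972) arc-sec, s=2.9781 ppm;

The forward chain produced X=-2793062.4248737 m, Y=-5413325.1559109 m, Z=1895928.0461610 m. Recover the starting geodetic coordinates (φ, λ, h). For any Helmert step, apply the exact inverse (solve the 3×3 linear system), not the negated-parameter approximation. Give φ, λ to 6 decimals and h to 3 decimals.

start: X=-2793062.4249, Y=-5413325.1559, Z=1895928.0462 m
→ Helmert⁻¹: X=-2793380.8802, Y=-5413238.5687, Z=1895784.4217
→ geod (Bowring, a=6378206.400): φ=17.39779700°, λ=-117.29498600°, h=3376.9770 m

φ=17.397797°, λ=-117.294986°, h=3376.977 m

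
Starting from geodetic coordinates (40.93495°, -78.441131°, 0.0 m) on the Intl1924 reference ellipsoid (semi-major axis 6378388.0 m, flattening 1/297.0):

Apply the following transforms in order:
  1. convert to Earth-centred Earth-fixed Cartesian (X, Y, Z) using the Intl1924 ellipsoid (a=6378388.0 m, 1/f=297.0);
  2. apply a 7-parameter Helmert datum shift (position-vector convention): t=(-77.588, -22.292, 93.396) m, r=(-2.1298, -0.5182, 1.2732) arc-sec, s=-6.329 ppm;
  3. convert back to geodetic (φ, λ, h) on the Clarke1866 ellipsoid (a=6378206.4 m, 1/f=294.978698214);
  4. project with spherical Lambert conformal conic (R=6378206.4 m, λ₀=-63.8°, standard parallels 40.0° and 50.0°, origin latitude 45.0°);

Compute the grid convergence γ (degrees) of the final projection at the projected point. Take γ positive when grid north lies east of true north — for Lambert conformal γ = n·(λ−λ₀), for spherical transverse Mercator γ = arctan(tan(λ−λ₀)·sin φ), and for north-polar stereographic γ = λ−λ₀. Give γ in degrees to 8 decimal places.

-10.36648861

start: φ=40.934950°, λ=-78.441131°, h=0.000 m
→ ECEF (a=6378388.000, f=1/297.0): X=966917.2569, Y=-4727681.3351, Z=4157038.9851
→ Helmert 7p (PV): X=966852.2877, Y=-4727624.8137, Z=4157157.3160
→ geod (Bowring, a=6378206.400): φ=40.93746413°, λ=-78.44175230°, h=270.2579 m
→ into lcc (λ₀=-63.8°): φ=40.93746413°, λ−λ₀=-14.64175230°
convergence γ = -10.36648861°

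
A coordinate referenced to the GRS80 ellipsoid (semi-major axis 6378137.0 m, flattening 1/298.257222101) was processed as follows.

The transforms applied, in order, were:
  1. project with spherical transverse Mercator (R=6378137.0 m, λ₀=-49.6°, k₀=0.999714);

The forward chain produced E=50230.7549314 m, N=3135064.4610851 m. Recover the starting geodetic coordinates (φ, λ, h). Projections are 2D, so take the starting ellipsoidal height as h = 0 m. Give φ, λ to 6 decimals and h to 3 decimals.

start: E=50230.7549, N=3135064.4611 m
→ tm⁻¹: φ=28.16986800°, λ=-49.08799800°

φ=28.169868°, λ=-49.087998°, h=0.000 m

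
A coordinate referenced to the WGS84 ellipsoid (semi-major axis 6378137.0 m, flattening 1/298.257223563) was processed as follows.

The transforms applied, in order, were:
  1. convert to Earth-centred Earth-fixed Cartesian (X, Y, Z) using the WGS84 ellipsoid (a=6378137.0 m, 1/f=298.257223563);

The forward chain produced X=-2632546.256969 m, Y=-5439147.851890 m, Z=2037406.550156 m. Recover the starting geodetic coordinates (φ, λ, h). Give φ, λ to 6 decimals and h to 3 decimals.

start: X=-2632546.2570, Y=-5439147.8519, Z=2037406.5502 m
→ geod (Bowring, a=6378137.000): φ=18.74918200°, λ=-115.82697100°, h=1018.5810 m

φ=18.749182°, λ=-115.826971°, h=1018.581 m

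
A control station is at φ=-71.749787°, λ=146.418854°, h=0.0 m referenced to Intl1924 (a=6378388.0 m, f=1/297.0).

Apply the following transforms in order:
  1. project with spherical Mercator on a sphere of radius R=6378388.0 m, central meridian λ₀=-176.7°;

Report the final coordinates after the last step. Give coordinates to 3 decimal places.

start: φ=-71.749787°, λ=146.418854°, h=0.000 m
→ merc (R=6378388.0, λ₀=-176.7°): E=-4105751.9606, N=-11664107.6027

E=-4105751.961 m, N=-11664107.603 m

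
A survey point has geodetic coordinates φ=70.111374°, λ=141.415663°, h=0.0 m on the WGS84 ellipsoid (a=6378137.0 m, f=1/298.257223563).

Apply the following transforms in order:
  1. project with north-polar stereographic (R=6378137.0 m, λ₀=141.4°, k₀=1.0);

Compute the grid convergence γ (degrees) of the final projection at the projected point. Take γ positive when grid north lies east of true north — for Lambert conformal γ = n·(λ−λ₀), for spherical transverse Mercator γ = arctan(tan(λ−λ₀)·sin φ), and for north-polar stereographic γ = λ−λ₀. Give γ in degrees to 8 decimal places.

0.01566300

start: φ=70.111374°, λ=141.415663°, h=0.000 m
→ into stereo (λ₀=141.4°): φ=70.11137400°, λ−λ₀=0.01566300°
convergence γ = 0.01566300°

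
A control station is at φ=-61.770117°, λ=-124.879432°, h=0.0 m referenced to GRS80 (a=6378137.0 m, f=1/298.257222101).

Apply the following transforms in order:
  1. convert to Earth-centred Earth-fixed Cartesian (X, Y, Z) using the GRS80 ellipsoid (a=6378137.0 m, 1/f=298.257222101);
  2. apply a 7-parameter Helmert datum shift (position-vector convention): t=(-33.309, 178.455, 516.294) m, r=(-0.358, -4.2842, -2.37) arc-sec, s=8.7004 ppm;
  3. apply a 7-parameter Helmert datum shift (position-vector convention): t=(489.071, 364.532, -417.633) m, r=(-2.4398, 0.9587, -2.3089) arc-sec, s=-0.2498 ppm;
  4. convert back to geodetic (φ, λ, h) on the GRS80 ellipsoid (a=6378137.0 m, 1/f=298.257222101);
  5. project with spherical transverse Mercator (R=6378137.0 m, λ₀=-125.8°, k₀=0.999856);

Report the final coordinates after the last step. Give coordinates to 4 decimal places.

start: φ=-61.770117°, λ=-124.879432°, h=0.000 m
→ ECEF (a=6378137.000, f=1/298.257222101): X=-1729732.9460, Y=-2481411.8652, Z=-5596442.4867
→ Helmert 7p (PV): X=-1729693.5749, Y=-2481244.8380, Z=-5596006.5047
→ Helmert 7p (PV): X=-1729257.8563, Y=-2480926.5165, Z=-5596385.3510
→ geod (Bowring, a=6378137.000): φ=-61.77517050°, λ=-124.87730631°, h=-367.1553 m
→ tm (R=6378137.0, λ₀=-125.8°): E=48568.5492, N=-6876134.8542

E=48568.5492 m, N=-6876134.8542 m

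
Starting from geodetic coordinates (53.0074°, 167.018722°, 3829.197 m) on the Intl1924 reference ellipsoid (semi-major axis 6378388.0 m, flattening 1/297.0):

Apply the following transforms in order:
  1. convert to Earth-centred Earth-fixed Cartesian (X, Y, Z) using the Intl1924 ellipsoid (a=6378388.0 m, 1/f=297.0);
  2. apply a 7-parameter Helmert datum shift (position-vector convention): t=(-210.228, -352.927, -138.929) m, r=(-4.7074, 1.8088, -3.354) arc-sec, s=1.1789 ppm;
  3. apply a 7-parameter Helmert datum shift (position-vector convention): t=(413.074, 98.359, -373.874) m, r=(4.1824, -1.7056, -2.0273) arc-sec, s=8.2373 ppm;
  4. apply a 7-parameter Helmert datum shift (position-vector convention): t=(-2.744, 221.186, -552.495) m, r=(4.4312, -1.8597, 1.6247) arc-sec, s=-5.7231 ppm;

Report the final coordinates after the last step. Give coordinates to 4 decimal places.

start: φ=53.007400°, λ=167.018722°, h=3829.197 m
→ ECEF (a=6378388.000, f=1/297.0): X=-3750157.8527, Y=864501.5394, Z=5074198.5834
→ Helmert 7p (PV): X=-3750313.9471, Y=864326.4158, Z=5074078.7929
→ Helmert 7p (PV): X=-3749965.2282, Y=864365.8681, Z=5073733.2300
→ Helmert 7p (PV): X=-3749999.0640, Y=864443.5711, Z=5073136.4569

X=-3749999.0640 m, Y=864443.5711 m, Z=5073136.4569 m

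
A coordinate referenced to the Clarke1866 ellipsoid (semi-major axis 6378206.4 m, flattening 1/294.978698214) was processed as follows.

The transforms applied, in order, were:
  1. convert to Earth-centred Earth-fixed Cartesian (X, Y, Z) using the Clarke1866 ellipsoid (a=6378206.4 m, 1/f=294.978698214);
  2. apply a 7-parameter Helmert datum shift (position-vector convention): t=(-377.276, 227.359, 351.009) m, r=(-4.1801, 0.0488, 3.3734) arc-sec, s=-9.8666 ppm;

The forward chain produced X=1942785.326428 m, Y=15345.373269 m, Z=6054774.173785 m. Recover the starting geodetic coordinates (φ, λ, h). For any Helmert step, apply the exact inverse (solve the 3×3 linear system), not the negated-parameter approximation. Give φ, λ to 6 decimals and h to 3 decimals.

start: X=1942785.3264, Y=15345.3733, Z=6054774.1738 m
→ Helmert⁻¹: X=1943180.5873, Y=14963.6850, Z=6054483.6649
→ geod (Bowring, a=6378206.400): φ=72.31844100°, λ=0.44120400°, h=96.7730 m

φ=72.318441°, λ=0.441204°, h=96.773 m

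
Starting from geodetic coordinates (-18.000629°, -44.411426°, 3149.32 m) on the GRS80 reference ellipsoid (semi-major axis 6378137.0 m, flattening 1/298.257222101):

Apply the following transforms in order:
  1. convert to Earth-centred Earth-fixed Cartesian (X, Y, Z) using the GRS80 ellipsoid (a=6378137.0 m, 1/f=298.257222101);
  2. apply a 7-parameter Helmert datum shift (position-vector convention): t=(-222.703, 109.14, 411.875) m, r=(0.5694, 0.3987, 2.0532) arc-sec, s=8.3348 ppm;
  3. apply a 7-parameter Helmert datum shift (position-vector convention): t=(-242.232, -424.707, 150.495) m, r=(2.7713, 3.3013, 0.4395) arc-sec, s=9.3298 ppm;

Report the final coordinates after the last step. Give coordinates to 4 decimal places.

X=4336260.1966 m, Y=-4248745.0939 m, Z=-1959042.7463 m

start: φ=-18.000629°, λ=-44.411426°, h=3149.320 m
→ ECEF (a=6378137.000, f=1/298.257222101): X=4336632.3284, Y=-4248438.6196, Z=-1959423.9107
→ Helmert 7p (PV): X=4336484.2730, Y=-4248316.3124, Z=-1959048.4777
→ Helmert 7p (PV): X=4336260.1966, Y=-4248745.0939, Z=-1959042.7463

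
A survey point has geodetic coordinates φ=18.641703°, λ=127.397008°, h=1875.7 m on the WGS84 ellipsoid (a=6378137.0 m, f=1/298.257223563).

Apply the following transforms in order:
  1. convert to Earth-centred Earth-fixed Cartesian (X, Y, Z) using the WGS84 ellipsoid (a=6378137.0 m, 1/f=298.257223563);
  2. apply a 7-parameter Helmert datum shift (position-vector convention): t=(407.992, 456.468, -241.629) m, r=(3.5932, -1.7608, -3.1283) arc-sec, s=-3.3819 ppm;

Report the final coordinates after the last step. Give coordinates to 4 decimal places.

start: φ=18.641703°, λ=127.397008°, h=1875.700 m
→ ECEF (a=6378137.000, f=1/298.257223563): X=-3672769.2874, Y=4804302.7456, Z=2026409.7540
→ Helmert 7p (PV): X=-3672293.3092, Y=4804763.3679, Z=2026213.6113

X=-3672293.3092 m, Y=4804763.3679 m, Z=2026213.6113 m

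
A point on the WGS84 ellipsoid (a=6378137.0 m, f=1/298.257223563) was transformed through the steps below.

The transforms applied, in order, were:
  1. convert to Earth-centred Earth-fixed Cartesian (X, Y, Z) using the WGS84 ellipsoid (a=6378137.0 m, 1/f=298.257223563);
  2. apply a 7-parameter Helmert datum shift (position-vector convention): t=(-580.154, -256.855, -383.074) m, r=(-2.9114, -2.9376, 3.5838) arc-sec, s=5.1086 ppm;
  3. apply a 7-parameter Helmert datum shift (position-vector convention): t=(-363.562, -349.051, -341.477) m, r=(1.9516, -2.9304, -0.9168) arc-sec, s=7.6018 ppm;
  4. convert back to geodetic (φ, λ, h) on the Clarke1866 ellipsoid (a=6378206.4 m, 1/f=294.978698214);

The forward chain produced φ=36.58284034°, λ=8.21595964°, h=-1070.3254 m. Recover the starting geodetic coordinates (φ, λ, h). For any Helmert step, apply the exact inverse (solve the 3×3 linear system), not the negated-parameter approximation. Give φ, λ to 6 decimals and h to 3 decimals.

φ=36.578976°, λ=8.220046°, h=84.615 m

start: φ=36.582840°, λ=8.215960°, h=-1070.325 m
→ ECEF (a=6378206.400, f=1/294.978698214): X=5074361.7253, Y=732669.5588, Z=3779490.7507
→ Helmert⁻¹: X=5074737.1507, Y=733071.3559, Z=3779724.4617
→ Helmert⁻¹: X=5075357.9506, Y=733182.9270, Z=3780026.2908
→ geod (Bowring, a=6378137.000): φ=36.57897600°, λ=8.22004600°, h=84.6150 m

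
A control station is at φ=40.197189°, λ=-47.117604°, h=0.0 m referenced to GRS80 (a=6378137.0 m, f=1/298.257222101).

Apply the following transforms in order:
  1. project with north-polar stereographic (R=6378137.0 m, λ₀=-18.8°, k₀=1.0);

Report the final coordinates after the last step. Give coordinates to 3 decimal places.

start: φ=40.197189°, λ=-47.117604°, h=0.000 m
→ stereo (R=6378137.0, λ₀=-18.8°): E=-2808984.1731, N=-5213012.0330

E=-2808984.173 m, N=-5213012.033 m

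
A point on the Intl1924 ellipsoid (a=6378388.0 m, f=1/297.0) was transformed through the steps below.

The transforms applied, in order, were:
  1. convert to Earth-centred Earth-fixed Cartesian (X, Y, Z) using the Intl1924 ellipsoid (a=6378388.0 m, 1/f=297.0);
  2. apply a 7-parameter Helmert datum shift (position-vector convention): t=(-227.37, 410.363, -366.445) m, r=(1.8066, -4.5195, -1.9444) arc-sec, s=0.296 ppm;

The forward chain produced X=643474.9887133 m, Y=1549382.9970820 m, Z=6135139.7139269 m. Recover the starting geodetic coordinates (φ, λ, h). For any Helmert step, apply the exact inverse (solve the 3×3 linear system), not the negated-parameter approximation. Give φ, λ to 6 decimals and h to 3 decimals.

start: X=643474.9887, Y=1549382.9971, Z=6135139.7139 m
→ Helmert⁻¹: X=643822.0013, Y=1549031.9832, Z=6135476.6685
→ geod (Bowring, a=6378388.000): φ=74.80648100°, λ=67.43083200°, h=2268.0220 m

φ=74.806481°, λ=67.430832°, h=2268.022 m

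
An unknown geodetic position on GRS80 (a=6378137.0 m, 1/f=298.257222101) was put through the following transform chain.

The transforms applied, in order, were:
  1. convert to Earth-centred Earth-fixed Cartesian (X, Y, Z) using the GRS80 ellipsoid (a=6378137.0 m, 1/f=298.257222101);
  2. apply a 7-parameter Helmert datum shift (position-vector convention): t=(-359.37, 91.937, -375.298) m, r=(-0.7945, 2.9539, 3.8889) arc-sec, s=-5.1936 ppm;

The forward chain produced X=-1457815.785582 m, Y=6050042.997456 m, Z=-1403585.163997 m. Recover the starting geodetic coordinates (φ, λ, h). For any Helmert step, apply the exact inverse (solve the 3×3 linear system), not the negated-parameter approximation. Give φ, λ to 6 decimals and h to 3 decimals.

start: X=-1457815.7856, Y=6050042.9975, Z=-1403585.1640 m
→ Helmert⁻¹: X=-1457329.8233, Y=6050015.3630, Z=-1403214.7203
→ geod (Bowring, a=6378137.000): φ=-12.78969900°, λ=103.54341700°, h=2205.7170 m

φ=-12.789699°, λ=103.543417°, h=2205.717 m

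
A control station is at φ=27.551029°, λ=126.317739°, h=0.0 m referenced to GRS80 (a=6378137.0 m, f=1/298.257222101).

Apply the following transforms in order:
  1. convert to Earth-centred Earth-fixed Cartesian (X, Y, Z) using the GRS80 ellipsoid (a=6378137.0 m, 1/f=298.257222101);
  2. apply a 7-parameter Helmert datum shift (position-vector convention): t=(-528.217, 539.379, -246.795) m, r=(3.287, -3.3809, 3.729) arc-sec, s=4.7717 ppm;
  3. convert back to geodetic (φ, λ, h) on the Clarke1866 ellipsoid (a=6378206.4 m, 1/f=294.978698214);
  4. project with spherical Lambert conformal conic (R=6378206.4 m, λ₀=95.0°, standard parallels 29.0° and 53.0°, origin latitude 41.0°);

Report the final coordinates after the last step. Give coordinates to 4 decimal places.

start: φ=27.551029°, λ=126.317739°, h=0.000 m
→ ECEF (a=6378137.000, f=1/298.257222101): X=-3351558.3054, Y=4559634.3209, Z=2932484.8326
→ Helmert 7p (PV): X=-3352233.0145, Y=4560088.1332, Z=2932269.7566
→ geod (Bowring, a=6378206.400): φ=27.54787157°, λ=126.32052162°, h=560.3801 m
→ lcc (R=6378206.4, λ₀=95.0°): E=3040844.3159, N=-923342.5438

E=3040844.3159 m, N=-923342.5438 m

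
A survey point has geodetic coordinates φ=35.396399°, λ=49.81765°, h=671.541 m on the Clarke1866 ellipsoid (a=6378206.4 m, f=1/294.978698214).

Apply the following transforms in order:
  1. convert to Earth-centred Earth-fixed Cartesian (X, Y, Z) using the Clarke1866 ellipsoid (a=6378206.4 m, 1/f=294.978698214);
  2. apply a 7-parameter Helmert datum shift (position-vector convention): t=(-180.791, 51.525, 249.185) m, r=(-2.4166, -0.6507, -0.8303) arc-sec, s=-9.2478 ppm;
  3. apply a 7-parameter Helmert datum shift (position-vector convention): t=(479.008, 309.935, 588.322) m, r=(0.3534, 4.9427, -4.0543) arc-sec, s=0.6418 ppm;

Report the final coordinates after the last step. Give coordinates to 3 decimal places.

X=3359304.127 m, Y=3977447.939 m, Z=3674700.498 m

start: φ=35.396399°, λ=49.817650°, h=671.541 m
→ ECEF (a=6378206.400, f=1/294.978698214): X=3358864.1780, Y=3977163.4952, Z=3674004.2779
→ Helmert 7p (PV): X=3358656.7443, Y=3977207.7638, Z=3674183.4865
→ Helmert 7p (PV): X=3359304.1272, Y=3977447.9391, Z=3674700.4977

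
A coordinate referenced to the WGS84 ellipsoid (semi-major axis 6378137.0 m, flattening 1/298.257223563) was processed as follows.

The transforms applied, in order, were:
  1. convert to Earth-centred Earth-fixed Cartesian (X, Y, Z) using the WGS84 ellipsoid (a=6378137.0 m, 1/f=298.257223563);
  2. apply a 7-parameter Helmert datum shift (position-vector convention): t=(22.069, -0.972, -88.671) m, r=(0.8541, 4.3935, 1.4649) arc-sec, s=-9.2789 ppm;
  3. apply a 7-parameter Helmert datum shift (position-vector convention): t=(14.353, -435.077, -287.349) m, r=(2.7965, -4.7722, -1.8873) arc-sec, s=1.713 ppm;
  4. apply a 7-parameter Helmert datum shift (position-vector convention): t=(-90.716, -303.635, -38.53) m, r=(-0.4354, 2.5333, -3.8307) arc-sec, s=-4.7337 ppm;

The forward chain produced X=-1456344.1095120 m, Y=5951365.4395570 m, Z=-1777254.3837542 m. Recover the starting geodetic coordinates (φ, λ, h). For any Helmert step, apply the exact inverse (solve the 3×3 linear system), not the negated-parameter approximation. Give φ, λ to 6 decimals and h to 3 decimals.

φ=-16.274756°, λ=103.749430°, h=3693.840 m

start: X=-1456344.1095, Y=5951365.4396, Z=-1777254.3838 m
→ Helmert⁻¹: X=-1456348.9925, Y=5951673.9527, Z=-1777229.5899
→ Helmert⁻¹: X=-1456456.4243, Y=5952061.4153, Z=-1776986.1970
→ Helmert⁻¹: X=-1456411.8858, Y=5952120.6018, Z=-1776969.6823
→ geod (Bowring, a=6378137.000): φ=-16.27475600°, λ=103.74943000°, h=3693.8400 m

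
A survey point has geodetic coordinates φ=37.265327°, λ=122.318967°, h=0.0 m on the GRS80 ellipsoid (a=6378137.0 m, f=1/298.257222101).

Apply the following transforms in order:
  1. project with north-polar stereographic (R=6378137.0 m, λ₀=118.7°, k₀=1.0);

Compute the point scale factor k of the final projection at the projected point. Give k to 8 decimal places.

1.24571249

start: φ=37.265327°, λ=122.318967°, h=0.000 m
→ into stereo (λ₀=118.7°): φ=37.26532700°, λ−λ₀=3.61896700°
scale k = 1.24571249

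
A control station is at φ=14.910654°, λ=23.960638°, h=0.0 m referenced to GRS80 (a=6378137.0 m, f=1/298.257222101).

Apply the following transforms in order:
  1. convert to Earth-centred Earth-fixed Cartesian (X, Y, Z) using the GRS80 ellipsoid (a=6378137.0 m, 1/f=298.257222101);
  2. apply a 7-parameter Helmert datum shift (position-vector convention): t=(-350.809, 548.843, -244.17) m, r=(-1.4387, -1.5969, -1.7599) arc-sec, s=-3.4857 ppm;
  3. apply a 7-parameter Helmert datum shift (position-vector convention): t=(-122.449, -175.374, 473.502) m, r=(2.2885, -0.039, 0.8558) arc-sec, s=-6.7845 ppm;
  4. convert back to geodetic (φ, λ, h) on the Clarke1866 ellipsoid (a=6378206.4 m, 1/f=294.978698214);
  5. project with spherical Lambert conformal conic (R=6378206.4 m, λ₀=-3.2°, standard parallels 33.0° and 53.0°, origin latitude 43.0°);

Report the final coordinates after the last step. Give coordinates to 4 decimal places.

E=3161867.9009 m, N=-2682098.2493 m

start: φ=14.910654°, λ=23.960638°, h=0.000 m
→ ECEF (a=6378137.000, f=1/298.257222101): X=5633491.7819, Y=2503556.1858, Z=1630549.0259
→ Helmert 7p (PV): X=5633130.0734, Y=2504059.6091, Z=1630325.3243
→ Helmert 7p (PV): X=5632958.7088, Y=2503872.5299, Z=1630816.6127
→ geod (Bowring, a=6378206.400): φ=14.91489158°, λ=23.96533709°, h=-331.3948 m
→ lcc (R=6378206.4, λ₀=-3.2°): E=3161867.9009, N=-2682098.2493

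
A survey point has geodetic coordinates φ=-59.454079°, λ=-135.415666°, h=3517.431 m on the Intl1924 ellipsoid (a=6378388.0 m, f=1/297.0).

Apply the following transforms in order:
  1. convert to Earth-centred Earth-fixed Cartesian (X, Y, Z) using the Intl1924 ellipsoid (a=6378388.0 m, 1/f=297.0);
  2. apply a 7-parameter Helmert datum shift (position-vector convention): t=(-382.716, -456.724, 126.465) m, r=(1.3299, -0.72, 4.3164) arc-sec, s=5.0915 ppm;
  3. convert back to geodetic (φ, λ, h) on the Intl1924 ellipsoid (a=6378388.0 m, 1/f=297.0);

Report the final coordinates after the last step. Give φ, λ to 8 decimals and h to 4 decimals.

φ=-59.44931919°, λ=-135.41367591°, h=3742.5543 m

start: φ=-59.454079°, λ=-135.415666°, h=3517.431 m
→ ECEF (a=6378388.000, f=1/297.0): X=-2315833.9532, Y=-2282473.8391, Z=-5472963.2143
→ Helmert 7p (PV): X=-2316161.5915, Y=-2282955.3596, Z=-5472887.4152
→ geod (Bowring, a=6378388.000): φ=-59.44931919°, λ=-135.41367591°, h=3742.5543 m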